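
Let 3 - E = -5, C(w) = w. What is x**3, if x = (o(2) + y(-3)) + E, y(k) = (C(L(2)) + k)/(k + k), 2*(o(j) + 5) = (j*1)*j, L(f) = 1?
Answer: 4096/27 ≈ 151.70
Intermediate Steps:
o(j) = -5 + j**2/2 (o(j) = -5 + ((j*1)*j)/2 = -5 + (j*j)/2 = -5 + j**2/2)
E = 8 (E = 3 - 1*(-5) = 3 + 5 = 8)
y(k) = (1 + k)/(2*k) (y(k) = (1 + k)/(k + k) = (1 + k)/((2*k)) = (1 + k)*(1/(2*k)) = (1 + k)/(2*k))
x = 16/3 (x = ((-5 + (1/2)*2**2) + (1/2)*(1 - 3)/(-3)) + 8 = ((-5 + (1/2)*4) + (1/2)*(-1/3)*(-2)) + 8 = ((-5 + 2) + 1/3) + 8 = (-3 + 1/3) + 8 = -8/3 + 8 = 16/3 ≈ 5.3333)
x**3 = (16/3)**3 = 4096/27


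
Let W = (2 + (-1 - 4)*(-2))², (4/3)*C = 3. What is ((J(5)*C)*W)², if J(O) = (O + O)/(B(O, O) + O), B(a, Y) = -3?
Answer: 2624400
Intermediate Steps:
C = 9/4 (C = (¾)*3 = 9/4 ≈ 2.2500)
W = 144 (W = (2 - 5*(-2))² = (2 + 10)² = 12² = 144)
J(O) = 2*O/(-3 + O) (J(O) = (O + O)/(-3 + O) = (2*O)/(-3 + O) = 2*O/(-3 + O))
((J(5)*C)*W)² = (((2*5/(-3 + 5))*(9/4))*144)² = (((2*5/2)*(9/4))*144)² = (((2*5*(½))*(9/4))*144)² = ((5*(9/4))*144)² = ((45/4)*144)² = 1620² = 2624400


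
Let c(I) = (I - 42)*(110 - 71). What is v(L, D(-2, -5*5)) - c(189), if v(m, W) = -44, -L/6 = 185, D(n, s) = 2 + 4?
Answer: -5777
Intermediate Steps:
D(n, s) = 6
L = -1110 (L = -6*185 = -1110)
c(I) = -1638 + 39*I (c(I) = (-42 + I)*39 = -1638 + 39*I)
v(L, D(-2, -5*5)) - c(189) = -44 - (-1638 + 39*189) = -44 - (-1638 + 7371) = -44 - 1*5733 = -44 - 5733 = -5777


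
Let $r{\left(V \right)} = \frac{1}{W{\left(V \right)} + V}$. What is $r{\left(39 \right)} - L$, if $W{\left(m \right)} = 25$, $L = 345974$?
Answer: $- \frac{22142335}{64} \approx -3.4597 \cdot 10^{5}$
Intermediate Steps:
$r{\left(V \right)} = \frac{1}{25 + V}$
$r{\left(39 \right)} - L = \frac{1}{25 + 39} - 345974 = \frac{1}{64} - 345974 = - \frac{22142335}{64}$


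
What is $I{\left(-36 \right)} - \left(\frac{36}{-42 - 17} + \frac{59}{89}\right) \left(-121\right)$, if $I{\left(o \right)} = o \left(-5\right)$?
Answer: $\frac{978697}{5251} \approx 186.38$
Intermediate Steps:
$I{\left(o \right)} = - 5 o$
$I{\left(-36 \right)} - \left(\frac{36}{-42 - 17} + \frac{59}{89}\right) \left(-121\right) = \left(-5\right) \left(-36\right) - \left(\frac{36}{-42 - 17} + \frac{59}{89}\right) \left(-121\right) = 180 - \left(\frac{36}{-42 - 17} + 59 \cdot \frac{1}{89}\right) \left(-121\right) = 180 - \left(\frac{36}{-59} + \frac{59}{89}\right) \left(-121\right) = 180 - \left(36 \left(- \frac{1}{59}\right) + \frac{59}{89}\right) \left(-121\right) = 180 - \left(- \frac{36}{59} + \frac{59}{89}\right) \left(-121\right) = 180 - \frac{277}{5251} \left(-121\right) = 180 - - \frac{33517}{5251} = 180 + \frac{33517}{5251} = \frac{978697}{5251}$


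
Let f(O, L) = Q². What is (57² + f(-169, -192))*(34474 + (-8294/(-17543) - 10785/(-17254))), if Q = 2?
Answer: 33945579562381627/302686922 ≈ 1.1215e+8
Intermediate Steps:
f(O, L) = 4 (f(O, L) = 2² = 4)
(57² + f(-169, -192))*(34474 + (-8294/(-17543) - 10785/(-17254))) = (57² + 4)*(34474 + (-8294/(-17543) - 10785/(-17254))) = (3249 + 4)*(34474 + (-8294*(-1/17543) - 10785*(-1/17254))) = 3253*(34474 + (8294/17543 + 10785/17254)) = 3253*(34474 + 332305931/302686922) = 3253*(10435161254959/302686922) = 33945579562381627/302686922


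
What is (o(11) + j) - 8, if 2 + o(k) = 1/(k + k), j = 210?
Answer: 4401/22 ≈ 200.05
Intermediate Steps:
o(k) = -2 + 1/(2*k) (o(k) = -2 + 1/(k + k) = -2 + 1/(2*k))
(o(11) + j) - 8 = ((-2 + (1/2)/11) + 210) - 8 = ((-2 + (1/2)*(1/11)) + 210) - 8 = ((-2 + 1/22) + 210) - 8 = (-43/22 + 210) - 8 = 4577/22 - 8 = 4401/22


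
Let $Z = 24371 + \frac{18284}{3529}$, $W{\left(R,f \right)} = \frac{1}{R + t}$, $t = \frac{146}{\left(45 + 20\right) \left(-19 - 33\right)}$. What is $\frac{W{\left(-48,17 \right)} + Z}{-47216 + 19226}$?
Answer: $- \frac{776055951421}{891108601670} \approx -0.87089$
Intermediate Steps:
$t = - \frac{73}{1690}$ ($t = \frac{146}{65 \left(-52\right)} = \frac{146}{-3380} = 146 \left(- \frac{1}{3380}\right) = - \frac{73}{1690} \approx -0.043195$)
$W{\left(R,f \right)} = \frac{1}{- \frac{73}{1690} + R}$ ($W{\left(R,f \right)} = \frac{1}{R - \frac{73}{1690}} = \frac{1}{- \frac{73}{1690} + R}$)
$Z = \frac{86023543}{3529}$ ($Z = 24371 + 18284 \cdot \frac{1}{3529} = 24371 + \frac{18284}{3529} = \frac{86023543}{3529} \approx 24376.0$)
$\frac{W{\left(-48,17 \right)} + Z}{-47216 + 19226} = \frac{\frac{1690}{-73 + 1690 \left(-48\right)} + \frac{86023543}{3529}}{-47216 + 19226} = \frac{\frac{1690}{-73 - 81120} + \frac{86023543}{3529}}{-27990} = \left(\frac{1690}{-81193} + \frac{86023543}{3529}\right) \left(- \frac{1}{27990}\right) = \left(1690 \left(- \frac{1}{81193}\right) + \frac{86023543}{3529}\right) \left(- \frac{1}{27990}\right) = \left(- \frac{1690}{81193} + \frac{86023543}{3529}\right) \left(- \frac{1}{27990}\right) = \frac{6984503562789}{286530097} \left(- \frac{1}{27990}\right) = - \frac{776055951421}{891108601670}$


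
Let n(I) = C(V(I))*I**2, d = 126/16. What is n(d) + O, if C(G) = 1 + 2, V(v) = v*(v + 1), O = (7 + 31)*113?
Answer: 286723/64 ≈ 4480.0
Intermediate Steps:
O = 4294 (O = 38*113 = 4294)
V(v) = v*(1 + v)
C(G) = 3
d = 63/8 (d = 126*(1/16) = 63/8 ≈ 7.8750)
n(I) = 3*I**2
n(d) + O = 3*(63/8)**2 + 4294 = 3*(3969/64) + 4294 = 11907/64 + 4294 = 286723/64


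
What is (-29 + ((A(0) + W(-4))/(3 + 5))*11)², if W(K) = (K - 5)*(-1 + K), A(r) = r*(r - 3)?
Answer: 69169/64 ≈ 1080.8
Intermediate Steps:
A(r) = r*(-3 + r)
W(K) = (-1 + K)*(-5 + K) (W(K) = (-5 + K)*(-1 + K) = (-1 + K)*(-5 + K))
(-29 + ((A(0) + W(-4))/(3 + 5))*11)² = (-29 + ((0*(-3 + 0) + (5 + (-4)² - 6*(-4)))/(3 + 5))*11)² = (-29 + ((0*(-3) + (5 + 16 + 24))/8)*11)² = (-29 + ((0 + 45)*(⅛))*11)² = (-29 + (45*(⅛))*11)² = (-29 + (45/8)*11)² = (-29 + 495/8)² = (263/8)² = 69169/64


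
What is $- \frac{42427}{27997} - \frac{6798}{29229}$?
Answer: $- \frac{476807463}{272774771} \approx -1.748$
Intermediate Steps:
$- \frac{42427}{27997} - \frac{6798}{29229} = \left(-42427\right) \frac{1}{27997} - \frac{2266}{9743} = - \frac{42427}{27997} - \frac{2266}{9743} = - \frac{476807463}{272774771}$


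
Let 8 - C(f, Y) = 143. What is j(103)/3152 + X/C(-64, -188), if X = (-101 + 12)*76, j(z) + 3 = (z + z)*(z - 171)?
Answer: 19428643/425520 ≈ 45.659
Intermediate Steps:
C(f, Y) = -135 (C(f, Y) = 8 - 1*143 = 8 - 143 = -135)
j(z) = -3 + 2*z*(-171 + z) (j(z) = -3 + (z + z)*(z - 171) = -3 + (2*z)*(-171 + z) = -3 + 2*z*(-171 + z))
X = -6764 (X = -89*76 = -6764)
j(103)/3152 + X/C(-64, -188) = (-3 - 342*103 + 2*103²)/3152 - 6764/(-135) = (-3 - 35226 + 2*10609)*(1/3152) - 6764*(-1/135) = (-3 - 35226 + 21218)*(1/3152) + 6764/135 = -14011*1/3152 + 6764/135 = -14011/3152 + 6764/135 = 19428643/425520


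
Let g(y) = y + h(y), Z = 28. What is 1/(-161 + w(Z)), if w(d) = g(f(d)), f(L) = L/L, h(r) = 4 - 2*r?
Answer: -1/158 ≈ -0.0063291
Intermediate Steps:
f(L) = 1
g(y) = 4 - y (g(y) = y + (4 - 2*y) = 4 - y)
w(d) = 3 (w(d) = 4 - 1*1 = 4 - 1 = 3)
1/(-161 + w(Z)) = 1/(-161 + 3) = 1/(-158) = -1/158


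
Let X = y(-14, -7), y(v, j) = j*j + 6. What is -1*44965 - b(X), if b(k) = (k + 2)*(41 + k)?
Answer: -50437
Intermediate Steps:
y(v, j) = 6 + j**2 (y(v, j) = j**2 + 6 = 6 + j**2)
X = 55 (X = 6 + (-7)**2 = 6 + 49 = 55)
b(k) = (2 + k)*(41 + k)
-1*44965 - b(X) = -1*44965 - (82 + 55**2 + 43*55) = -44965 - (82 + 3025 + 2365) = -44965 - 1*5472 = -44965 - 5472 = -50437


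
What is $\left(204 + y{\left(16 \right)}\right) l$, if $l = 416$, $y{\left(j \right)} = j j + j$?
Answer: $198016$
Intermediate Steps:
$y{\left(j \right)} = j + j^{2}$ ($y{\left(j \right)} = j^{2} + j = j + j^{2}$)
$\left(204 + y{\left(16 \right)}\right) l = \left(204 + 16 \left(1 + 16\right)\right) 416 = \left(204 + 16 \cdot 17\right) 416 = \left(204 + 272\right) 416 = 476 \cdot 416 = 198016$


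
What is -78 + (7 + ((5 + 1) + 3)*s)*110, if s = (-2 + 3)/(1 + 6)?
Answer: 5834/7 ≈ 833.43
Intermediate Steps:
s = 1/7 ≈ 0.14286
-78 + (7 + ((5 + 1) + 3)*s)*110 = -78 + (7 + ((5 + 1) + 3)*(1/7))*110 = -78 + (7 + (6 + 3)*(1/7))*110 = -78 + (7 + 9*(1/7))*110 = -78 + (7 + 9/7)*110 = -78 + (58/7)*110 = -78 + 6380/7 = 5834/7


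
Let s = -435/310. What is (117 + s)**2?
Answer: 51365889/3844 ≈ 13363.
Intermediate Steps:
s = -87/62 (s = -435*1/310 = -87/62 ≈ -1.4032)
(117 + s)**2 = (117 - 87/62)**2 = (7167/62)**2 = 51365889/3844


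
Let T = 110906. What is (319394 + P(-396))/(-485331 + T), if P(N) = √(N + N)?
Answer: -319394/374425 - 6*I*√22/374425 ≈ -0.85303 - 7.5162e-5*I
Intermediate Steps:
P(N) = √2*√N (P(N) = √(2*N) = √2*√N)
(319394 + P(-396))/(-485331 + T) = (319394 + √2*√(-396))/(-485331 + 110906) = (319394 + √2*(6*I*√11))/(-374425) = (319394 + 6*I*√22)*(-1/374425) = -319394/374425 - 6*I*√22/374425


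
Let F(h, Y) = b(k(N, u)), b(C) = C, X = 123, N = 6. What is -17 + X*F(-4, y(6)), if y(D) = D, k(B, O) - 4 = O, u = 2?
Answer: 721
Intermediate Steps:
k(B, O) = 4 + O
F(h, Y) = 6 (F(h, Y) = 4 + 2 = 6)
-17 + X*F(-4, y(6)) = -17 + 123*6 = -17 + 738 = 721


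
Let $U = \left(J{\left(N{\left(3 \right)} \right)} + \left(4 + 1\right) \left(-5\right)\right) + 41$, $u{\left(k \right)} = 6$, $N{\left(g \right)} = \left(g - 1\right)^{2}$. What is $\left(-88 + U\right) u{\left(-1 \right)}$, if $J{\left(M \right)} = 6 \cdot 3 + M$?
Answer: $-300$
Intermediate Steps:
$N{\left(g \right)} = \left(-1 + g\right)^{2}$
$J{\left(M \right)} = 18 + M$
$U = 38$ ($U = \left(\left(18 + \left(-1 + 3\right)^{2}\right) + \left(4 + 1\right) \left(-5\right)\right) + 41 = \left(\left(18 + 2^{2}\right) + 5 \left(-5\right)\right) + 41 = \left(\left(18 + 4\right) - 25\right) + 41 = \left(22 - 25\right) + 41 = -3 + 41 = 38$)
$\left(-88 + U\right) u{\left(-1 \right)} = \left(-88 + 38\right) 6 = \left(-50\right) 6 = -300$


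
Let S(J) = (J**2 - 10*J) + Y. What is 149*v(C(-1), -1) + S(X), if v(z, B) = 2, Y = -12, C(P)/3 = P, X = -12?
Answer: 550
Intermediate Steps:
C(P) = 3*P
S(J) = -12 + J**2 - 10*J (S(J) = (J**2 - 10*J) - 12 = -12 + J**2 - 10*J)
149*v(C(-1), -1) + S(X) = 149*2 + (-12 + (-12)**2 - 10*(-12)) = 298 + (-12 + 144 + 120) = 298 + 252 = 550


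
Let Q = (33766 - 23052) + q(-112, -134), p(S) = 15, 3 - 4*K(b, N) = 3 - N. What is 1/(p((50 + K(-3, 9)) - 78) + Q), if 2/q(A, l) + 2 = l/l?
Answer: 1/10727 ≈ 9.3223e-5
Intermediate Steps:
q(A, l) = -2 (q(A, l) = 2/(-2 + l/l) = 2/(-2 + 1) = 2/(-1) = 2*(-1) = -2)
K(b, N) = N/4 (K(b, N) = ¾ - (3 - N)/4 = ¾ + (-¾ + N/4) = N/4)
Q = 10712 (Q = (33766 - 23052) - 2 = 10714 - 2 = 10712)
1/(p((50 + K(-3, 9)) - 78) + Q) = 1/(15 + 10712) = 1/10727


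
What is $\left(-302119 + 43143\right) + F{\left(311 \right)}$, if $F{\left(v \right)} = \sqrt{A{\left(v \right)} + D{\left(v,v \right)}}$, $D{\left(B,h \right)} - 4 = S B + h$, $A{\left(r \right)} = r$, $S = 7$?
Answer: $-258976 + \sqrt{2803} \approx -2.5892 \cdot 10^{5}$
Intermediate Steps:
$D{\left(B,h \right)} = 4 + h + 7 B$ ($D{\left(B,h \right)} = 4 + \left(7 B + h\right) = 4 + \left(h + 7 B\right) = 4 + h + 7 B$)
$F{\left(v \right)} = \sqrt{4 + 9 v}$ ($F{\left(v \right)} = \sqrt{v + \left(4 + v + 7 v\right)} = \sqrt{v + \left(4 + 8 v\right)} = \sqrt{4 + 9 v}$)
$\left(-302119 + 43143\right) + F{\left(311 \right)} = \left(-302119 + 43143\right) + \sqrt{4 + 9 \cdot 311} = -258976 + \sqrt{4 + 2799} = -258976 + \sqrt{2803}$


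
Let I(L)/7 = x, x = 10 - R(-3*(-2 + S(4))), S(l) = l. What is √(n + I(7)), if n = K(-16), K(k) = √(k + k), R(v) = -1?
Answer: √(77 + 4*I*√2) ≈ 8.7809 + 0.32211*I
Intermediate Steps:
x = 11 (x = 10 - 1*(-1) = 10 + 1 = 11)
I(L) = 77 (I(L) = 7*11 = 77)
K(k) = √2*√k (K(k) = √(2*k) = √2*√k)
n = 4*I*√2 (n = √2*√(-16) = √2*(4*I) = 4*I*√2 ≈ 5.6569*I)
√(n + I(7)) = √(4*I*√2 + 77) = √(77 + 4*I*√2)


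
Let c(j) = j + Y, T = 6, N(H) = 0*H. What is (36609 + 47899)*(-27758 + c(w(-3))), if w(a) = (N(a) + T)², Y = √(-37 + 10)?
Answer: -2342730776 + 253524*I*√3 ≈ -2.3427e+9 + 4.3912e+5*I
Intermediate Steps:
Y = 3*I*√3 (Y = √(-27) = 3*I*√3 ≈ 5.1962*I)
N(H) = 0
w(a) = 36 (w(a) = (0 + 6)² = 6² = 36)
c(j) = j + 3*I*√3
(36609 + 47899)*(-27758 + c(w(-3))) = (36609 + 47899)*(-27758 + (36 + 3*I*√3)) = 84508*(-27722 + 3*I*√3) = -2342730776 + 253524*I*√3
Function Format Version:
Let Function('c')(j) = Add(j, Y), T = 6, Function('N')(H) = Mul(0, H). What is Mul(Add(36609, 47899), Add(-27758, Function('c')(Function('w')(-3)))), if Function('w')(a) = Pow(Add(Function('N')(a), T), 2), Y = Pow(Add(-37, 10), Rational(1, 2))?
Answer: Add(-2342730776, Mul(253524, I, Pow(3, Rational(1, 2)))) ≈ Add(-2.3427e+9, Mul(4.3912e+5, I))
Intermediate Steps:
Y = Mul(3, I, Pow(3, Rational(1, 2))) (Y = Pow(-27, Rational(1, 2)) = Mul(3, I, Pow(3, Rational(1, 2))) ≈ Mul(5.1962, I))
Function('N')(H) = 0
Function('w')(a) = 36 (Function('w')(a) = Pow(Add(0, 6), 2) = Pow(6, 2) = 36)
Function('c')(j) = Add(j, Mul(3, I, Pow(3, Rational(1, 2))))
Mul(Add(36609, 47899), Add(-27758, Function('c')(Function('w')(-3)))) = Mul(Add(36609, 47899), Add(-27758, Add(36, Mul(3, I, Pow(3, Rational(1, 2)))))) = Mul(84508, Add(-27722, Mul(3, I, Pow(3, Rational(1, 2))))) = Add(-2342730776, Mul(253524, I, Pow(3, Rational(1, 2))))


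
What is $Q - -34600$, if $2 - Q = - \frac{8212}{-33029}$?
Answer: $\frac{1142861246}{33029} \approx 34602.0$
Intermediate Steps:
$Q = \frac{57846}{33029}$ ($Q = 2 - - \frac{8212}{-33029} = 2 - \left(-8212\right) \left(- \frac{1}{33029}\right) = 2 - \frac{8212}{33029} = \frac{57846}{33029} \approx 1.7514$)
$Q - -34600 = \frac{57846}{33029} - -34600 = \frac{57846}{33029} + 34600 = \frac{1142861246}{33029}$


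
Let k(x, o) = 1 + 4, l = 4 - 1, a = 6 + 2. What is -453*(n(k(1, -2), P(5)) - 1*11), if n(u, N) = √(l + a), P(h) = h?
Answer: 4983 - 453*√11 ≈ 3480.6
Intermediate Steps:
a = 8
l = 3
k(x, o) = 5
n(u, N) = √11 (n(u, N) = √(3 + 8) = √11)
-453*(n(k(1, -2), P(5)) - 1*11) = -453*(√11 - 1*11) = -453*(√11 - 11) = -453*(-11 + √11) = 4983 - 453*√11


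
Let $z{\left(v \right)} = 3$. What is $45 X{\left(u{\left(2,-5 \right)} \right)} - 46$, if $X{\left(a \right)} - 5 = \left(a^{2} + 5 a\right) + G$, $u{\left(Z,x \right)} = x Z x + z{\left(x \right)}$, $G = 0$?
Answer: $138509$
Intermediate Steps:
$u{\left(Z,x \right)} = 3 + Z x^{2}$ ($u{\left(Z,x \right)} = x Z x + 3 = Z x x + 3 = Z x^{2} + 3 = 3 + Z x^{2}$)
$X{\left(a \right)} = 5 + a^{2} + 5 a$ ($X{\left(a \right)} = 5 + \left(\left(a^{2} + 5 a\right) + 0\right) = 5 + \left(a^{2} + 5 a\right) = 5 + a^{2} + 5 a$)
$45 X{\left(u{\left(2,-5 \right)} \right)} - 46 = 45 \left(5 + \left(3 + 2 \left(-5\right)^{2}\right)^{2} + 5 \left(3 + 2 \left(-5\right)^{2}\right)\right) - 46 = 45 \left(5 + \left(3 + 2 \cdot 25\right)^{2} + 5 \left(3 + 2 \cdot 25\right)\right) - 46 = 45 \left(5 + \left(3 + 50\right)^{2} + 5 \left(3 + 50\right)\right) - 46 = 45 \left(5 + 53^{2} + 5 \cdot 53\right) - 46 = 45 \left(5 + 2809 + 265\right) - 46 = 45 \cdot 3079 - 46 = 138555 - 46 = 138509$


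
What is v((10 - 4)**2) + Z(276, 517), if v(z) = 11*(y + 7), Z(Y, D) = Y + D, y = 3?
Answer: 903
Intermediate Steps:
Z(Y, D) = D + Y
v(z) = 110 (v(z) = 11*(3 + 7) = 11*10 = 110)
v((10 - 4)**2) + Z(276, 517) = 110 + (517 + 276) = 110 + 793 = 903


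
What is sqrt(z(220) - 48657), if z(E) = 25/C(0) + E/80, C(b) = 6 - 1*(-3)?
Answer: I*sqrt(1751453)/6 ≈ 220.57*I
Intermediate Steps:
C(b) = 9 (C(b) = 6 + 3 = 9)
z(E) = 25/9 + E/80
sqrt(z(220) - 48657) = sqrt((25/9 + (1/80)*220) - 48657) = sqrt((25/9 + 11/4) - 48657) = sqrt(199/36 - 48657) = sqrt(-1751453/36) = I*sqrt(1751453)/6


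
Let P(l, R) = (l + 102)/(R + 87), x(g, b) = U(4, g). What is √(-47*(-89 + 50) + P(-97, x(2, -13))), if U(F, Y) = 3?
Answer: √65990/6 ≈ 42.814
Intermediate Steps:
x(g, b) = 3
P(l, R) = (102 + l)/(87 + R)
√(-47*(-89 + 50) + P(-97, x(2, -13))) = √(-47*(-89 + 50) + (102 - 97)/(87 + 3)) = √(-47*(-39) + 5/90) = √(1833 + (1/90)*5) = √(1833 + 1/18) = √(32995/18) = √65990/6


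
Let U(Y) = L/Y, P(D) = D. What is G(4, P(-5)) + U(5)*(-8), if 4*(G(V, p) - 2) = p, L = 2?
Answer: -49/20 ≈ -2.4500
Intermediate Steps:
G(V, p) = 2 + p/4
U(Y) = 2/Y
G(4, P(-5)) + U(5)*(-8) = (2 + (¼)*(-5)) + (2/5)*(-8) = (2 - 5/4) + (2*(⅕))*(-8) = ¾ + (⅖)*(-8) = ¾ - 16/5 = -49/20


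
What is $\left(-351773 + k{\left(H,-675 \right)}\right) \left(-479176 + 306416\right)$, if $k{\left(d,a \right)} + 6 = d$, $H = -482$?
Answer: $60856610360$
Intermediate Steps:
$k{\left(d,a \right)} = -6 + d$
$\left(-351773 + k{\left(H,-675 \right)}\right) \left(-479176 + 306416\right) = \left(-351773 - 488\right) \left(-479176 + 306416\right) = \left(-351773 - 488\right) \left(-172760\right) = \left(-352261\right) \left(-172760\right) = 60856610360$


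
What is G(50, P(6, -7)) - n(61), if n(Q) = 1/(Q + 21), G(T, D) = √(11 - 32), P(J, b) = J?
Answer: -1/82 + I*√21 ≈ -0.012195 + 4.5826*I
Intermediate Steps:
G(T, D) = I*√21 (G(T, D) = √(-21) = I*√21)
n(Q) = 1/(21 + Q)
G(50, P(6, -7)) - n(61) = I*√21 - 1/(21 + 61) = I*√21 - 1/82 = -1/82 + I*√21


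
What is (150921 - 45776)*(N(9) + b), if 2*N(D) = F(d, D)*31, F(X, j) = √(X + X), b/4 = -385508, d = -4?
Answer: -162136954640 + 3259495*I*√2 ≈ -1.6214e+11 + 4.6096e+6*I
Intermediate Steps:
b = -1542032 (b = 4*(-385508) = -1542032)
F(X, j) = √2*√X (F(X, j) = √(2*X) = √2*√X)
N(D) = 31*I*√2 (N(D) = ((√2*√(-4))*31)/2 = ((√2*(2*I))*31)/2 = ((2*I*√2)*31)/2 = (62*I*√2)/2 = 31*I*√2)
(150921 - 45776)*(N(9) + b) = (150921 - 45776)*(31*I*√2 - 1542032) = 105145*(-1542032 + 31*I*√2) = -162136954640 + 3259495*I*√2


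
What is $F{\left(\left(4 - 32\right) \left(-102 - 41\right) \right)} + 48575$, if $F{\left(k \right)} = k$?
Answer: $52579$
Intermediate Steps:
$F{\left(\left(4 - 32\right) \left(-102 - 41\right) \right)} + 48575 = \left(4 - 32\right) \left(-102 - 41\right) + 48575 = \left(-28\right) \left(-143\right) + 48575 = 4004 + 48575 = 52579$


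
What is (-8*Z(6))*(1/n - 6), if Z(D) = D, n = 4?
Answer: 276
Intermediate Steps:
(-8*Z(6))*(1/n - 6) = (-8*6)*(1/4 - 6) = -48*(¼ - 6) = -48*(-23/4) = 276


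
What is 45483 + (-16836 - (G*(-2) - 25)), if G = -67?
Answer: 28538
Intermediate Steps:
45483 + (-16836 - (G*(-2) - 25)) = 45483 + (-16836 - (-67*(-2) - 25)) = 45483 + (-16836 - (134 - 25)) = 45483 + (-16836 - 1*109) = 45483 + (-16836 - 109) = 45483 - 16945 = 28538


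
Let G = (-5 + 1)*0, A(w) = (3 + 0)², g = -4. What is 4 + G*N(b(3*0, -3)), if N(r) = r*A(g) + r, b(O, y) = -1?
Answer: 4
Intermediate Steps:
A(w) = 9 (A(w) = 3² = 9)
N(r) = 10*r (N(r) = r*9 + r = 9*r + r = 10*r)
G = 0 (G = -4*0 = 0)
4 + G*N(b(3*0, -3)) = 4 + 0*(10*(-1)) = 4 + 0*(-10) = 4 + 0 = 4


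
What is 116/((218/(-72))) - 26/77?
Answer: -324386/8393 ≈ -38.650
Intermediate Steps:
116/((218/(-72))) - 26/77 = 116/((218*(-1/72))) - 26*1/77 = 116/(-109/36) - 26/77 = 116*(-36/109) - 26/77 = -4176/109 - 26/77 = -324386/8393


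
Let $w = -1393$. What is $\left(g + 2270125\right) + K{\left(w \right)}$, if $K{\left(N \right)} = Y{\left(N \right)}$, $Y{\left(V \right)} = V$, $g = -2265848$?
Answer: $2884$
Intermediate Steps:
$K{\left(N \right)} = N$
$\left(g + 2270125\right) + K{\left(w \right)} = \left(-2265848 + 2270125\right) - 1393 = 4277 - 1393 = 2884$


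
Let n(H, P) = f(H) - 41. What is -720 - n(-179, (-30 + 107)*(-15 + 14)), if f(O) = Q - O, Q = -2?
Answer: -856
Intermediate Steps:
f(O) = -2 - O
n(H, P) = -43 - H (n(H, P) = (-2 - H) - 41 = -43 - H)
-720 - n(-179, (-30 + 107)*(-15 + 14)) = -720 - (-43 - 1*(-179)) = -720 - (-43 + 179) = -720 - 1*136 = -720 - 136 = -856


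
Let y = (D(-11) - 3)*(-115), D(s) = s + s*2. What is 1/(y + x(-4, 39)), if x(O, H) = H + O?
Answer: 1/4175 ≈ 0.00023952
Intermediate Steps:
D(s) = 3*s (D(s) = s + 2*s = 3*s)
y = 4140 (y = (3*(-11) - 3)*(-115) = (-33 - 3)*(-115) = -36*(-115) = 4140)
1/(y + x(-4, 39)) = 1/(4140 + (39 - 4)) = 1/(4140 + 35) = 1/4175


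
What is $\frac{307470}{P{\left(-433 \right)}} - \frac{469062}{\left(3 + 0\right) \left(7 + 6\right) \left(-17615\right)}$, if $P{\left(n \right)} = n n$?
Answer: $\frac{99723747756}{42934043555} \approx 2.3227$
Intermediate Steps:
$P{\left(n \right)} = n^{2}$
$\frac{307470}{P{\left(-433 \right)}} - \frac{469062}{\left(3 + 0\right) \left(7 + 6\right) \left(-17615\right)} = \frac{307470}{\left(-433\right)^{2}} - \frac{469062}{\left(3 + 0\right) \left(7 + 6\right) \left(-17615\right)} = \frac{307470}{187489} - \frac{469062}{3 \cdot 13 \left(-17615\right)} = 307470 \cdot \frac{1}{187489} - \frac{469062}{39 \left(-17615\right)} = \frac{307470}{187489} - \frac{469062}{-686985} = \frac{307470}{187489} - - \frac{156354}{228995} = \frac{307470}{187489} + \frac{156354}{228995} = \frac{99723747756}{42934043555}$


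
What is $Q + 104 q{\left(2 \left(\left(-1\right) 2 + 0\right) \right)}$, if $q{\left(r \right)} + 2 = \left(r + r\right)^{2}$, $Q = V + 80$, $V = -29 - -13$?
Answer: $6512$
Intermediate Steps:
$V = -16$ ($V = -29 + 13 = -16$)
$Q = 64$ ($Q = -16 + 80 = 64$)
$q{\left(r \right)} = -2 + 4 r^{2}$ ($q{\left(r \right)} = -2 + \left(r + r\right)^{2} = -2 + \left(2 r\right)^{2} = -2 + 4 r^{2}$)
$Q + 104 q{\left(2 \left(\left(-1\right) 2 + 0\right) \right)} = 64 + 104 \left(-2 + 4 \left(2 \left(\left(-1\right) 2 + 0\right)\right)^{2}\right) = 64 + 104 \left(-2 + 4 \left(2 \left(-2 + 0\right)\right)^{2}\right) = 64 + 104 \left(-2 + 4 \left(2 \left(-2\right)\right)^{2}\right) = 64 + 104 \left(-2 + 4 \left(-4\right)^{2}\right) = 64 + 104 \left(-2 + 4 \cdot 16\right) = 64 + 104 \left(-2 + 64\right) = 64 + 104 \cdot 62 = 64 + 6448 = 6512$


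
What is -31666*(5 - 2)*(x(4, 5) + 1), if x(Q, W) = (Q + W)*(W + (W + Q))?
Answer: -12064746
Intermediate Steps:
x(Q, W) = (Q + W)*(Q + 2*W) (x(Q, W) = (Q + W)*(W + (Q + W)) = (Q + W)*(Q + 2*W))
-31666*(5 - 2)*(x(4, 5) + 1) = -31666*(5 - 2)*((4² + 2*5² + 3*4*5) + 1) = -94998*((16 + 2*25 + 60) + 1) = -94998*((16 + 50 + 60) + 1) = -94998*(126 + 1) = -94998*127 = -31666*381 = -12064746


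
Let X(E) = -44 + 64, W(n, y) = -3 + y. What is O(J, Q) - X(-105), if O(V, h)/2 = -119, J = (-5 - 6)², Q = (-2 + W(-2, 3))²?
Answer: -258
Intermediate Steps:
X(E) = 20
Q = 4 (Q = (-2 + (-3 + 3))² = (-2 + 0)² = (-2)² = 4)
J = 121 (J = (-11)² = 121)
O(V, h) = -238 (O(V, h) = 2*(-119) = -238)
O(J, Q) - X(-105) = -238 - 1*20 = -238 - 20 = -258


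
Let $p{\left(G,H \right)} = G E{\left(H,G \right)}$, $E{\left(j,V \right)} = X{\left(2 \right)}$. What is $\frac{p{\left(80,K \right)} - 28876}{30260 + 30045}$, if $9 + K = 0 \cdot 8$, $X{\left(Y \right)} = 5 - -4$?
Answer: $- \frac{28156}{60305} \approx -0.46689$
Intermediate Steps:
$X{\left(Y \right)} = 9$ ($X{\left(Y \right)} = 5 + 4 = 9$)
$E{\left(j,V \right)} = 9$
$K = -9$ ($K = -9 + 0 \cdot 8 = -9 + 0 = -9$)
$p{\left(G,H \right)} = 9 G$ ($p{\left(G,H \right)} = G 9 = 9 G$)
$\frac{p{\left(80,K \right)} - 28876}{30260 + 30045} = \frac{9 \cdot 80 - 28876}{30260 + 30045} = \frac{720 - 28876}{60305} = \left(-28156\right) \frac{1}{60305} = - \frac{28156}{60305}$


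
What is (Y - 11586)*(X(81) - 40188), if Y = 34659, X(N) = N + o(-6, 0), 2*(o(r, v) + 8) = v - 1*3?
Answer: -1851216009/2 ≈ -9.2561e+8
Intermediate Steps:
o(r, v) = -19/2 + v/2 (o(r, v) = -8 + (v - 1*3)/2 = -8 + (v - 3)/2 = -8 + (-3 + v)/2 = -8 + (-3/2 + v/2) = -19/2 + v/2)
X(N) = -19/2 + N (X(N) = N + (-19/2 + (½)*0) = N + (-19/2 + 0) = N - 19/2 = -19/2 + N)
(Y - 11586)*(X(81) - 40188) = (34659 - 11586)*((-19/2 + 81) - 40188) = 23073*(143/2 - 40188) = 23073*(-80233/2) = -1851216009/2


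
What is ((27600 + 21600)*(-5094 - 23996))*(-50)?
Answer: 71561400000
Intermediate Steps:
((27600 + 21600)*(-5094 - 23996))*(-50) = (49200*(-29090))*(-50) = -1431228000*(-50) = 71561400000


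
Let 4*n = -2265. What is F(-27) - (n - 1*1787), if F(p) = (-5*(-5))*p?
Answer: 6713/4 ≈ 1678.3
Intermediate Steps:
n = -2265/4 (n = (¼)*(-2265) = -2265/4 ≈ -566.25)
F(p) = 25*p
F(-27) - (n - 1*1787) = 25*(-27) - (-2265/4 - 1*1787) = -675 - (-2265/4 - 1787) = -675 - 1*(-9413/4) = -675 + 9413/4 = 6713/4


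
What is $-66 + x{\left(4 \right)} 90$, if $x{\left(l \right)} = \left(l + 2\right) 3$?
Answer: $1554$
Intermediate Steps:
$x{\left(l \right)} = 6 + 3 l$ ($x{\left(l \right)} = \left(2 + l\right) 3 = 6 + 3 l$)
$-66 + x{\left(4 \right)} 90 = -66 + \left(6 + 3 \cdot 4\right) 90 = -66 + \left(6 + 12\right) 90 = -66 + 18 \cdot 90 = -66 + 1620 = 1554$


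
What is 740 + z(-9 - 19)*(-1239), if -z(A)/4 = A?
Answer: -138028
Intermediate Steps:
z(A) = -4*A
740 + z(-9 - 19)*(-1239) = 740 - 4*(-9 - 19)*(-1239) = 740 - 4*(-28)*(-1239) = 740 + 112*(-1239) = 740 - 138768 = -138028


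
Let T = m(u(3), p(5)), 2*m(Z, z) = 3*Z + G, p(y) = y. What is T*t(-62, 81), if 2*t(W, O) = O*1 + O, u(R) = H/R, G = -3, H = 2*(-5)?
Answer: -1053/2 ≈ -526.50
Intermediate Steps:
H = -10
u(R) = -10/R
m(Z, z) = -3/2 + 3*Z/2 (m(Z, z) = (3*Z - 3)/2 = (-3 + 3*Z)/2 = -3/2 + 3*Z/2)
t(W, O) = O (t(W, O) = (O*1 + O)/2 = (O + O)/2 = (2*O)/2 = O)
T = -13/2 (T = -3/2 + 3*(-10/3)/2 = -3/2 + 3*(-10*⅓)/2 = -3/2 + (3/2)*(-10/3) = -3/2 - 5 = -13/2 ≈ -6.5000)
T*t(-62, 81) = -13/2*81 = -1053/2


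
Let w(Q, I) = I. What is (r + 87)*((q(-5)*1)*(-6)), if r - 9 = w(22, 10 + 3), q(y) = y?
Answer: 3270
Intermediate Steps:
r = 22 (r = 9 + (10 + 3) = 9 + 13 = 22)
(r + 87)*((q(-5)*1)*(-6)) = (22 + 87)*(-5*1*(-6)) = 109*(-5*(-6)) = 109*30 = 3270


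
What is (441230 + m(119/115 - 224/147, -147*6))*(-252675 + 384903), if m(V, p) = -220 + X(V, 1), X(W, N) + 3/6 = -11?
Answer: 58312349658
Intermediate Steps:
X(W, N) = -23/2 (X(W, N) = -1/2 - 11 = -23/2)
m(V, p) = -463/2 (m(V, p) = -220 - 23/2 = -463/2)
(441230 + m(119/115 - 224/147, -147*6))*(-252675 + 384903) = (441230 - 463/2)*(-252675 + 384903) = (881997/2)*132228 = 58312349658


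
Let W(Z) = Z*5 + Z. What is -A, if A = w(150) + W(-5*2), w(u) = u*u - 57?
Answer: -22383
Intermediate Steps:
W(Z) = 6*Z (W(Z) = 5*Z + Z = 6*Z)
w(u) = -57 + u² (w(u) = u² - 57 = -57 + u²)
A = 22383 (A = (-57 + 150²) + 6*(-5*2) = (-57 + 22500) + 6*(-10) = 22443 - 60 = 22383)
-A = -1*22383 = -22383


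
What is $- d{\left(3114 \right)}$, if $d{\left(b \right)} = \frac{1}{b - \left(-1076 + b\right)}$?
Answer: $- \frac{1}{1076} \approx -0.00092937$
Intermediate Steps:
$d{\left(b \right)} = \frac{1}{1076}$
$- d{\left(3114 \right)} = \left(-1\right) \frac{1}{1076} = - \frac{1}{1076}$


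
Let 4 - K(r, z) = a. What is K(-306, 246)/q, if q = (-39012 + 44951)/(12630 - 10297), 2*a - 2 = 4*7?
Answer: -25663/5939 ≈ -4.3211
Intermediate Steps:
a = 15 (a = 1 + (4*7)/2 = 1 + (½)*28 = 1 + 14 = 15)
q = 5939/2333 ≈ 2.5457
K(r, z) = -11 (K(r, z) = 4 - 1*15 = 4 - 15 = -11)
K(-306, 246)/q = -11/5939/2333 = -11*2333/5939 = -25663/5939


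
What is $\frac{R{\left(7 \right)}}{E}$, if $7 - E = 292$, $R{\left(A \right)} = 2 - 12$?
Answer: $\frac{2}{57} \approx 0.035088$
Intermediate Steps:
$R{\left(A \right)} = -10$ ($R{\left(A \right)} = 2 - 12 = -10$)
$E = -285$ ($E = 7 - 292 = -285$)
$\frac{R{\left(7 \right)}}{E} = - \frac{10}{-285} = \left(-10\right) \left(- \frac{1}{285}\right) = \frac{2}{57}$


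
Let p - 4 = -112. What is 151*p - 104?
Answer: -16412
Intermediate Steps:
p = -108 (p = 4 - 112 = -108)
151*p - 104 = 151*(-108) - 104 = -16308 - 104 = -16412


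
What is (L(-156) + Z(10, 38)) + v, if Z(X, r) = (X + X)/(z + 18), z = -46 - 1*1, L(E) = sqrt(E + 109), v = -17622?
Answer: -511058/29 + I*sqrt(47) ≈ -17623.0 + 6.8557*I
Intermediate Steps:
L(E) = sqrt(109 + E)
z = -47 (z = -46 - 1 = -47)
Z(X, r) = -2*X/29 (Z(X, r) = (X + X)/(-47 + 18) = (2*X)/(-29) = (2*X)*(-1/29) = -2*X/29)
(L(-156) + Z(10, 38)) + v = (sqrt(109 - 156) - 2/29*10) - 17622 = (sqrt(-47) - 20/29) - 17622 = (I*sqrt(47) - 20/29) - 17622 = (-20/29 + I*sqrt(47)) - 17622 = -511058/29 + I*sqrt(47)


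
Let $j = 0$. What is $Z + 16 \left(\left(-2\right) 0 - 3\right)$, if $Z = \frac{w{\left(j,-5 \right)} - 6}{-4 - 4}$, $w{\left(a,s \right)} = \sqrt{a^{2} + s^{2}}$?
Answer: $- \frac{383}{8} \approx -47.875$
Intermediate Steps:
$Z = \frac{1}{8}$ ($Z = \frac{\sqrt{0^{2} + \left(-5\right)^{2}} - 6}{-4 - 4} = \frac{\sqrt{0 + 25} - 6}{-8} = \left(\sqrt{25} - 6\right) \left(- \frac{1}{8}\right) = \left(5 - 6\right) \left(- \frac{1}{8}\right) = \left(-1\right) \left(- \frac{1}{8}\right) = \frac{1}{8} \approx 0.125$)
$Z + 16 \left(\left(-2\right) 0 - 3\right) = \frac{1}{8} + 16 \left(\left(-2\right) 0 - 3\right) = \frac{1}{8} + 16 \left(0 - 3\right) = \frac{1}{8} + 16 \left(-3\right) = \frac{1}{8} - 48 = - \frac{383}{8}$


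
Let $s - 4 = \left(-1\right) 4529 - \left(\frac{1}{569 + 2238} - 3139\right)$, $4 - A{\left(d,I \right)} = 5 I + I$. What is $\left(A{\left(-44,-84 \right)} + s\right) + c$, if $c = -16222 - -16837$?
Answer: $- \frac{738242}{2807} \approx -263.0$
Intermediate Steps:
$A{\left(d,I \right)} = 4 - 6 I$ ($A{\left(d,I \right)} = 4 - \left(5 I + I\right) = 4 - 6 I$)
$s = - \frac{3890503}{2807}$ ($s = 4 - \left(4529 - 3139 + \frac{1}{569 + 2238}\right) = 4 - \frac{3901731}{2807} = - \frac{3890503}{2807} \approx -1386.0$)
$c = 615$ ($c = -16222 + 16837 = 615$)
$\left(A{\left(-44,-84 \right)} + s\right) + c = \left(\left(4 - -504\right) - \frac{3890503}{2807}\right) + 615 = \left(\left(4 + 504\right) - \frac{3890503}{2807}\right) + 615 = \left(508 - \frac{3890503}{2807}\right) + 615 = - \frac{2464547}{2807} + 615 = - \frac{738242}{2807}$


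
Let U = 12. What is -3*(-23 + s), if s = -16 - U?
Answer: 153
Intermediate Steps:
s = -28 (s = -16 - 1*12 = -16 - 12 = -28)
-3*(-23 + s) = -3*(-23 - 28) = -3*(-51) = 153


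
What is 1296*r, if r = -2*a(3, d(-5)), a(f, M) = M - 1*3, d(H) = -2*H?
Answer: -18144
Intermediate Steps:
a(f, M) = -3 + M (a(f, M) = M - 3 = -3 + M)
r = -14 (r = -2*(-3 - 2*(-5)) = -2*(-3 + 10) = -2*7 = -14)
1296*r = 1296*(-14) = -18144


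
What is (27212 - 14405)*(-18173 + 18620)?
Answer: 5724729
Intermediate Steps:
(27212 - 14405)*(-18173 + 18620) = 12807*447 = 5724729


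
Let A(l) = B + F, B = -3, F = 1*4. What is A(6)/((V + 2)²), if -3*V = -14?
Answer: 9/400 ≈ 0.022500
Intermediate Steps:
F = 4
V = 14/3 (V = -⅓*(-14) = 14/3 ≈ 4.6667)
A(l) = 1 (A(l) = -3 + 4 = 1)
A(6)/((V + 2)²) = 1/(14/3 + 2)² = 1/(20/3)² = 1/(400/9) = 1*(9/400) = 9/400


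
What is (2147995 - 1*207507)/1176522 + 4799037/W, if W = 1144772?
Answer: 3933794469025/673424721492 ≈ 5.8415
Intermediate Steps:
(2147995 - 1*207507)/1176522 + 4799037/W = (2147995 - 1*207507)/1176522 + 4799037/1144772 = (2147995 - 207507)*(1/1176522) + 4799037*(1/1144772) = 1940488*(1/1176522) + 4799037/1144772 = 970244/588261 + 4799037/1144772 = 3933794469025/673424721492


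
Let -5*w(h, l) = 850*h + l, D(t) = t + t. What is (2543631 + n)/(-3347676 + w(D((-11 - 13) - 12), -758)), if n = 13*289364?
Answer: -31526815/16676422 ≈ -1.8905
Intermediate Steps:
D(t) = 2*t
w(h, l) = -170*h - l/5 (w(h, l) = -(850*h + l)/5 = -(l + 850*h)/5 = -170*h - l/5)
n = 3761732
(2543631 + n)/(-3347676 + w(D((-11 - 13) - 12), -758)) = (2543631 + 3761732)/(-3347676 + (-340*((-11 - 13) - 12) - ⅕*(-758))) = 6305363/(-3347676 + (-340*(-24 - 12) + 758/5)) = 6305363/(-3347676 + (-340*(-36) + 758/5)) = 6305363/(-3347676 + (-170*(-72) + 758/5)) = 6305363/(-3347676 + (12240 + 758/5)) = 6305363/(-3347676 + 61958/5) = 6305363/(-16676422/5) = 6305363*(-5/16676422) = -31526815/16676422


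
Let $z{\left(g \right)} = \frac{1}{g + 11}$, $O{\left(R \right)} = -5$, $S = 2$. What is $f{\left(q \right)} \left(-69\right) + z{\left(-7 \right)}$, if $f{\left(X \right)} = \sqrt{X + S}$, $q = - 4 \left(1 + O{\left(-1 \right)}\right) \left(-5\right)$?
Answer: $\frac{1}{4} - 69 i \sqrt{78} \approx 0.25 - 609.39 i$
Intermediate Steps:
$q = -80$ ($q = - 4 \left(1 - 5\right) \left(-5\right) = \left(-4\right) \left(-4\right) \left(-5\right) = 16 \left(-5\right) = -80$)
$f{\left(X \right)} = \sqrt{2 + X}$ ($f{\left(X \right)} = \sqrt{X + 2} = \sqrt{2 + X}$)
$z{\left(g \right)} = \frac{1}{11 + g}$
$f{\left(q \right)} \left(-69\right) + z{\left(-7 \right)} = \sqrt{2 - 80} \left(-69\right) + \frac{1}{11 - 7} = \sqrt{-78} \left(-69\right) + \frac{1}{4} = i \sqrt{78} \left(-69\right) + \frac{1}{4} = - 69 i \sqrt{78} + \frac{1}{4} = \frac{1}{4} - 69 i \sqrt{78}$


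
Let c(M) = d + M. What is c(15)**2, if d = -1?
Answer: 196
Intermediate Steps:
c(M) = -1 + M
c(15)**2 = (-1 + 15)**2 = 14**2 = 196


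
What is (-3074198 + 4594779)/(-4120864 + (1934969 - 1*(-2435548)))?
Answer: 1520581/249653 ≈ 6.0908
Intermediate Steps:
(-3074198 + 4594779)/(-4120864 + (1934969 - 1*(-2435548))) = 1520581/(-4120864 + (1934969 + 2435548)) = 1520581/(-4120864 + 4370517) = 1520581/249653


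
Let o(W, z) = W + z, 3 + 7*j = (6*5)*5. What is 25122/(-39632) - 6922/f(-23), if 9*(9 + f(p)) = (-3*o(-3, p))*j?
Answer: -139339405/3428168 ≈ -40.645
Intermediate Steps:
j = 21 (j = -3/7 + ((6*5)*5)/7 = -3/7 + (30*5)/7 = -3/7 + (⅐)*150 = -3/7 + 150/7 = 21)
f(p) = 12 - 7*p (f(p) = -9 + (-3*(-3 + p)*21)/9 = -9 + ((9 - 3*p)*21)/9 = -9 + (189 - 63*p)/9 = -9 + (21 - 7*p) = 12 - 7*p)
25122/(-39632) - 6922/f(-23) = 25122/(-39632) - 6922/(12 - 7*(-23)) = 25122*(-1/39632) - 6922/(12 + 161) = -12561/19816 - 6922/173 = -139339405/3428168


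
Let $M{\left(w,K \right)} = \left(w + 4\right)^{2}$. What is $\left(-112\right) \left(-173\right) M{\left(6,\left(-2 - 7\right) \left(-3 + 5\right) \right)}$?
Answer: $1937600$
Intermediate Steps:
$M{\left(w,K \right)} = \left(4 + w\right)^{2}$
$\left(-112\right) \left(-173\right) M{\left(6,\left(-2 - 7\right) \left(-3 + 5\right) \right)} = \left(-112\right) \left(-173\right) \left(4 + 6\right)^{2} = 19376 \cdot 10^{2} = 19376 \cdot 100 = 1937600$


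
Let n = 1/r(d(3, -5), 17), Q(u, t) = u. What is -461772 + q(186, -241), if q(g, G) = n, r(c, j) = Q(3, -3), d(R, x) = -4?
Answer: -1385315/3 ≈ -4.6177e+5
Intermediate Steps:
r(c, j) = 3
n = ⅓ (n = 1/3 = ⅓ ≈ 0.33333)
q(g, G) = ⅓
-461772 + q(186, -241) = -461772 + ⅓ = -1385315/3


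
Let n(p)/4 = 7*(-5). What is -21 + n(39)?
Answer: -161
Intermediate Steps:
n(p) = -140 (n(p) = 4*(7*(-5)) = 4*(-35) = -140)
-21 + n(39) = -21 - 140 = -161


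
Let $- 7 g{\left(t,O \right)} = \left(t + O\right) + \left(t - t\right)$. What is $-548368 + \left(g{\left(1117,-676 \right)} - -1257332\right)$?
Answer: $708901$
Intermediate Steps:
$g{\left(t,O \right)} = - \frac{O}{7} - \frac{t}{7}$ ($g{\left(t,O \right)} = - \frac{\left(t + O\right) + \left(t - t\right)}{7} = - \frac{\left(O + t\right) + 0}{7} = - \frac{O + t}{7} = - \frac{O}{7} - \frac{t}{7}$)
$-548368 + \left(g{\left(1117,-676 \right)} - -1257332\right) = -548368 - -1257269 = -548368 + \left(\left(\frac{676}{7} - \frac{1117}{7}\right) + 1257332\right) = -548368 + \left(-63 + 1257332\right) = -548368 + 1257269 = 708901$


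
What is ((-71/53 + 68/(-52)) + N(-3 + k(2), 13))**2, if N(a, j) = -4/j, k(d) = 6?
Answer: 4145296/474721 ≈ 8.7321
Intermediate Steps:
N(a, j) = -4/j
((-71/53 + 68/(-52)) + N(-3 + k(2), 13))**2 = ((-71/53 + 68/(-52)) - 4/13)**2 = ((-71*1/53 + 68*(-1/52)) - 4*1/13)**2 = ((-71/53 - 17/13) - 4/13)**2 = (-1824/689 - 4/13)**2 = (-2036/689)**2 = 4145296/474721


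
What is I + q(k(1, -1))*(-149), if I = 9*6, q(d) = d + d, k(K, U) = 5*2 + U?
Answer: -2628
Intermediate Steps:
k(K, U) = 10 + U
q(d) = 2*d
I = 54
I + q(k(1, -1))*(-149) = 54 + (2*(10 - 1))*(-149) = 54 + (2*9)*(-149) = 54 + 18*(-149) = 54 - 2682 = -2628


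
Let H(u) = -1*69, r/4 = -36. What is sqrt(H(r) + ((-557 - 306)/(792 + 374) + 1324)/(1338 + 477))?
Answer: I*sqrt(280774916290)/64130 ≈ 8.2626*I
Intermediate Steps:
r = -144 (r = 4*(-36) = -144)
H(u) = -69
sqrt(H(r) + ((-557 - 306)/(792 + 374) + 1324)/(1338 + 477)) = sqrt(-69 + ((-557 - 306)/(792 + 374) + 1324)/(1338 + 477)) = sqrt(-69 + (-863/1166 + 1324)/1815) = sqrt(-69 + (-863*1/1166 + 1324)*(1/1815)) = sqrt(-69 + (-863/1166 + 1324)*(1/1815)) = sqrt(-69 + (1542921/1166)*(1/1815)) = sqrt(-69 + 514307/705430) = sqrt(-48160363/705430) = I*sqrt(280774916290)/64130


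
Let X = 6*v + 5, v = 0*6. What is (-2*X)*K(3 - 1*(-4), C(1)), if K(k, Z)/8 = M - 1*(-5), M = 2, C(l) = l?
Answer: -560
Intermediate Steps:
v = 0
X = 5 (X = 6*0 + 5 = 0 + 5 = 5)
K(k, Z) = 56 (K(k, Z) = 8*(2 - 1*(-5)) = 8*(2 + 5) = 8*7 = 56)
(-2*X)*K(3 - 1*(-4), C(1)) = -2*5*56 = -10*56 = -560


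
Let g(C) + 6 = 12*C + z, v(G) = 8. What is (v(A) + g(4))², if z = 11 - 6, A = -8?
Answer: 3025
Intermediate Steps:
z = 5
g(C) = -1 + 12*C (g(C) = -6 + (12*C + 5) = -6 + (5 + 12*C) = -1 + 12*C)
(v(A) + g(4))² = (8 + (-1 + 12*4))² = (8 + (-1 + 48))² = (8 + 47)² = 55² = 3025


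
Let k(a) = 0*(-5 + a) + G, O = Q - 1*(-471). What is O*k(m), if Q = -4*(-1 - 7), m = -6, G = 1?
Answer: 503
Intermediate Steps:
Q = 32 (Q = -4*(-8) = 32)
O = 503 (O = 32 - 1*(-471) = 32 + 471 = 503)
k(a) = 1 (k(a) = 0*(-5 + a) + 1 = 0 + 1 = 1)
O*k(m) = 503*1 = 503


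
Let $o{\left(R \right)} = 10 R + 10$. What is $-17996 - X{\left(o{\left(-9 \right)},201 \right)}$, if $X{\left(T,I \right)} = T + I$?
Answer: $-18117$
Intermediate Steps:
$o{\left(R \right)} = 10 + 10 R$
$X{\left(T,I \right)} = I + T$
$-17996 - X{\left(o{\left(-9 \right)},201 \right)} = -17996 - \left(201 + \left(10 + 10 \left(-9\right)\right)\right) = -17996 - \left(201 + \left(10 - 90\right)\right) = -17996 - \left(201 - 80\right) = -17996 - 121 = -18117$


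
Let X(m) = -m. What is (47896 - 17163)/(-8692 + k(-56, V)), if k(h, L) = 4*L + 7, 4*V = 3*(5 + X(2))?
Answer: -30733/8676 ≈ -3.5423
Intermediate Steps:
V = 9/4 (V = (3*(5 - 1*2))/4 = (3*(5 - 2))/4 = (3*3)/4 = (1/4)*9 = 9/4 ≈ 2.2500)
k(h, L) = 7 + 4*L
(47896 - 17163)/(-8692 + k(-56, V)) = (47896 - 17163)/(-8692 + (7 + 4*(9/4))) = 30733/(-8692 + (7 + 9)) = 30733/(-8692 + 16) = 30733/(-8676) = 30733*(-1/8676) = -30733/8676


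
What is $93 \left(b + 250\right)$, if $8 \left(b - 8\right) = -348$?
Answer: $\frac{39897}{2} \approx 19949.0$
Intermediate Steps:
$b = - \frac{71}{2}$ ($b = 8 + \frac{1}{8} \left(-348\right) = 8 - \frac{87}{2} = - \frac{71}{2} \approx -35.5$)
$93 \left(b + 250\right) = 93 \left(- \frac{71}{2} + 250\right) = 93 \cdot \frac{429}{2} = \frac{39897}{2}$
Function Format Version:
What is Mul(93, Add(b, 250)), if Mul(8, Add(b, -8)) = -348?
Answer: Rational(39897, 2) ≈ 19949.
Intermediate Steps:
b = Rational(-71, 2) (b = Add(8, Mul(Rational(1, 8), -348)) = Add(8, Rational(-87, 2)) = Rational(-71, 2) ≈ -35.500)
Mul(93, Add(b, 250)) = Mul(93, Add(Rational(-71, 2), 250)) = Mul(93, Rational(429, 2)) = Rational(39897, 2)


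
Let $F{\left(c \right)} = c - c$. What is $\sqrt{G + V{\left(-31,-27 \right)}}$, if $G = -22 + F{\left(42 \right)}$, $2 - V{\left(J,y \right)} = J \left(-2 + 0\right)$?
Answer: $i \sqrt{82} \approx 9.0554 i$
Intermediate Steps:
$F{\left(c \right)} = 0$
$V{\left(J,y \right)} = 2 + 2 J$ ($V{\left(J,y \right)} = 2 - J \left(-2 + 0\right) = 2 - J \left(-2\right) = 2 - - 2 J = 2 + 2 J$)
$G = -22$ ($G = -22 + 0 = -22$)
$\sqrt{G + V{\left(-31,-27 \right)}} = \sqrt{-22 + \left(2 + 2 \left(-31\right)\right)} = \sqrt{-22 + \left(2 - 62\right)} = \sqrt{-22 - 60} = \sqrt{-82} = i \sqrt{82}$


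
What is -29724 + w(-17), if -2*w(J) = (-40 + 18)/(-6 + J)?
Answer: -683663/23 ≈ -29724.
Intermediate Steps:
w(J) = 11/(-6 + J) (w(J) = -(-40 + 18)/(2*(-6 + J)) = -(-11)/(-6 + J) = 11/(-6 + J))
-29724 + w(-17) = -29724 + 11/(-6 - 17) = -29724 + 11/(-23) = -29724 + 11*(-1/23) = -29724 - 11/23 = -683663/23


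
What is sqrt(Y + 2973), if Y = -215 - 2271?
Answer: sqrt(487) ≈ 22.068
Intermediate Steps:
Y = -2486
sqrt(Y + 2973) = sqrt(-2486 + 2973) = sqrt(487)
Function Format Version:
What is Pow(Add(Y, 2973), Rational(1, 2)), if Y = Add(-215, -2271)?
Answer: Pow(487, Rational(1, 2)) ≈ 22.068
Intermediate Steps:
Y = -2486
Pow(Add(Y, 2973), Rational(1, 2)) = Pow(Add(-2486, 2973), Rational(1, 2)) = Pow(487, Rational(1, 2))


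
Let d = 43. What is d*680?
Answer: 29240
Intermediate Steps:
d*680 = 43*680 = 29240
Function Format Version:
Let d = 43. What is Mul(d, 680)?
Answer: 29240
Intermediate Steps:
Mul(d, 680) = Mul(43, 680) = 29240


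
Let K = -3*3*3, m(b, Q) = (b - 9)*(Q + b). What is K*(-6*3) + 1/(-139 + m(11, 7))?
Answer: 50057/103 ≈ 485.99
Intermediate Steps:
m(b, Q) = (-9 + b)*(Q + b)
K = -27 (K = -9*3 = -27)
K*(-6*3) + 1/(-139 + m(11, 7)) = -(-162)*3 + 1/(-139 + (11² - 9*7 - 9*11 + 7*11)) = -27*(-18) + 1/(-139 + (121 - 63 - 99 + 77)) = 486 + 1/(-139 + 36) = 486 + 1/(-103) = 486 - 1/103 = 50057/103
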